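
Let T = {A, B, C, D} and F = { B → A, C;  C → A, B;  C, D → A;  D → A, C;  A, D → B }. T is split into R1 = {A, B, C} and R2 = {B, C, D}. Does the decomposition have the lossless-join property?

Yes

Common attributes: R1 ∩ R2 = {B, C}.
Closure of {B, C}: B → A, C applies, adding A. So (B, C)⁺ = {A, B, C}.
This closure contains every attribute of R1, so R1 ∩ R2 → R1. The join is lossless.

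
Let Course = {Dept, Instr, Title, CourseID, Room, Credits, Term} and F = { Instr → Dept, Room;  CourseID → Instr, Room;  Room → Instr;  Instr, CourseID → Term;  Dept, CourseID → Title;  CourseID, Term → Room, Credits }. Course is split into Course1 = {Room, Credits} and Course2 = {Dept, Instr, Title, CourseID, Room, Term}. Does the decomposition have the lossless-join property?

No

Common attributes: Course1 ∩ Course2 = {Room}.
Closure of {Room}: Room → Instr applies, adding Instr; Instr → Dept, Room applies, adding Dept. So (Room)⁺ = {Dept, Instr, Room}.
The closure contains neither all of Course1 = {Room, Credits} nor all of Course2 = {Dept, Instr, Title, CourseID, Room, Term}, so the common attributes are not a superkey of either fragment. The join is lossy.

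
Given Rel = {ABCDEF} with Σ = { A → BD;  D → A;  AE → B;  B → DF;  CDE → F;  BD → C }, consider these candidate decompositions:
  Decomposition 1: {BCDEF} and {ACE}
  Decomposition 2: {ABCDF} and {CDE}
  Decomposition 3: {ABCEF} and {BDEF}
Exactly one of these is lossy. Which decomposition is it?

Decomposition 1

Decomposition 1: common = {CE}, closure = {CE} → lossy.
Decomposition 2: common = {CD}, closure = {ABCDF} → lossless.
Decomposition 3: common = {BEF}, closure = {ABCDEF} → lossless.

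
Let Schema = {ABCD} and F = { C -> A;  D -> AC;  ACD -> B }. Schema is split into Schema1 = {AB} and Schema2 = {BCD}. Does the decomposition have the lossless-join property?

Common attributes: Schema1 ∩ Schema2 = {B}.
No dependency enlarges {B}, so (B)⁺ = {B}.
The closure contains neither all of Schema1 = {AB} nor all of Schema2 = {BCD}, so the common attributes are not a superkey of either fragment. The join is lossy.

No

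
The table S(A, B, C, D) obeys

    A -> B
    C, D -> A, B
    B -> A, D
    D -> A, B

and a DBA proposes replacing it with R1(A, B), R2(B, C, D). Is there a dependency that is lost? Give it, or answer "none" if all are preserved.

A → B lies within R1.
C, D → A, B: restricted closure across fragments reaches A, B.
B → A, D: restricted closure across fragments reaches A, D.
D → A, B: restricted closure across fragments reaches A, B.
Every dependency is enforceable on the fragments, so the decomposition is dependency-preserving.

none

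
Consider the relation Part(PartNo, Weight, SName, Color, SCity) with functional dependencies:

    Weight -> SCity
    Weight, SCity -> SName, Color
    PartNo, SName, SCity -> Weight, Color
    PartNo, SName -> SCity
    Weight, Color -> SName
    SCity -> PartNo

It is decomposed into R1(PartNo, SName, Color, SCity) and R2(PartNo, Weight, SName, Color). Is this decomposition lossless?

Common attributes: R1 ∩ R2 = {PartNo, SName, Color}.
Closure of {PartNo, SName, Color}: PartNo, SName → SCity applies, adding SCity; PartNo, SName, SCity → Weight, Color applies, adding Weight. So (PartNo, SName, Color)⁺ = {PartNo, Weight, SName, Color, SCity}.
This closure contains every attribute of R1, so R1 ∩ R2 → R1. The join is lossless.

Yes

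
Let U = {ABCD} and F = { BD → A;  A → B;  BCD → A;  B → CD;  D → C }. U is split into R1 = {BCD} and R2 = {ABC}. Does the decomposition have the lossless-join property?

Common attributes: R1 ∩ R2 = {BC}.
Closure of {BC}: B → CD applies, adding D; BD → A applies, adding A. So (BC)⁺ = {ABCD}.
This closure contains every attribute of R1, so R1 ∩ R2 → R1. The join is lossless.

Yes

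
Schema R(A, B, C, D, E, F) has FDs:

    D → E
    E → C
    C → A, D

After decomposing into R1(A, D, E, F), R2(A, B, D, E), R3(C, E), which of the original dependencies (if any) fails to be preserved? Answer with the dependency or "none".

D → E lies within R1.
E → C lies within R3.
C → A, D: restricted closure across fragments reaches A, D.
Every dependency is enforceable on the fragments, so the decomposition is dependency-preserving.

none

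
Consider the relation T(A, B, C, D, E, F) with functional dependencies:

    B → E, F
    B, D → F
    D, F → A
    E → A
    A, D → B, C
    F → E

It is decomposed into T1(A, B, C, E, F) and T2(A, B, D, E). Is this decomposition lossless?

Common attributes: T1 ∩ T2 = {A, B, E}.
Closure of {A, B, E}: B → E, F applies, adding F. So (A, B, E)⁺ = {A, B, E, F}.
The closure contains neither all of T1 = {A, B, C, E, F} nor all of T2 = {A, B, D, E}, so the common attributes are not a superkey of either fragment. The join is lossy.

No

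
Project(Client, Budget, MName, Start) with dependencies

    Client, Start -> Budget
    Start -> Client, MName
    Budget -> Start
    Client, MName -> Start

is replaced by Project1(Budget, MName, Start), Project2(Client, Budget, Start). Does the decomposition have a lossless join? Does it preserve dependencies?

lossless but not dependency-preserving

Lossless test: (Budget, Start)⁺ = {Client, Budget, MName, Start}, which contains all of one fragment — lossless.
Dependency preservation: the restricted closure of {Client, MName} across the fragments never reaches {Start}, so Client, MName → Start cannot be enforced without a join — not preserved.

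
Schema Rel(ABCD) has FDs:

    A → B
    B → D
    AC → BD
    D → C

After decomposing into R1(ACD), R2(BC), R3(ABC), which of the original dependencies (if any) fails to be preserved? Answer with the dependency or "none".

Check B → D: no single fragment contains all of {BD}, and the restricted closure of {B} across the fragments never reaches {D}.
A → B is preserved.
AC → BD is preserved.
D → C is preserved.

B → D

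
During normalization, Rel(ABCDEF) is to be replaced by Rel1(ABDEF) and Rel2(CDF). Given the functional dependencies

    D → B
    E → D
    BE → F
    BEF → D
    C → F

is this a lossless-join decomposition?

No

Common attributes: Rel1 ∩ Rel2 = {DF}.
Closure of {DF}: D → B applies, adding B. So (DF)⁺ = {BDF}.
The closure contains neither all of Rel1 = {ABDEF} nor all of Rel2 = {CDF}, so the common attributes are not a superkey of either fragment. The join is lossy.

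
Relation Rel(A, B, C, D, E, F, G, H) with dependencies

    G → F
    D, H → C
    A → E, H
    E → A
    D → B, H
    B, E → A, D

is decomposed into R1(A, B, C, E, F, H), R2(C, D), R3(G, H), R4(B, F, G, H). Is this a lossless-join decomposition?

Chase test. Columns are A, B, C, D, E, F, G, H; row i has aⱼ where attribute j ∈ Ri, else bᵢⱼ.
Initial tableau (one row per fragment):
  row 1: a1 a2 a3 b14 a5 a6 b17 a8
  row 2: b21 b22 a3 a4 b25 b26 b27 b28
  row 3: b31 b32 b33 b34 b35 b36 a7 a8
  row 4: b41 a2 b43 b44 b45 a6 a7 a8
Rows 3 and 4 agree on G; apply G→F and equate their F entries.
No row becomes fully distinguished — the join is lossy.

No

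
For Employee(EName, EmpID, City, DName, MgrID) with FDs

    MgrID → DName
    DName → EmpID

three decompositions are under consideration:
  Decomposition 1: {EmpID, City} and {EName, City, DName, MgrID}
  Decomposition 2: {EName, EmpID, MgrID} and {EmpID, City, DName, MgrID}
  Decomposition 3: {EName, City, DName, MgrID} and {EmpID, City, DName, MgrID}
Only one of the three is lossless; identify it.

Decomposition 1: common = {City}, closure = {City} → lossy.
Decomposition 2: common = {EmpID, MgrID}, closure = {EmpID, DName, MgrID} → lossy.
Decomposition 3: common = {City, DName, MgrID}, closure = {EmpID, City, DName, MgrID} → lossless.

Decomposition 3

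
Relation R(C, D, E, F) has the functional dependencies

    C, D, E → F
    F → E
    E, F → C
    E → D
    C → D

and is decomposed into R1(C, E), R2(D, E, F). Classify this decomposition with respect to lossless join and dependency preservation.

lossy and not dependency-preserving

Lossless test: (E)⁺ = {D, E}, which is a superkey of neither fragment — lossy.
Dependency preservation: the restricted closure of {C, D, E} across the fragments never reaches {F}, so C, D, E → F cannot be enforced without a join — not preserved.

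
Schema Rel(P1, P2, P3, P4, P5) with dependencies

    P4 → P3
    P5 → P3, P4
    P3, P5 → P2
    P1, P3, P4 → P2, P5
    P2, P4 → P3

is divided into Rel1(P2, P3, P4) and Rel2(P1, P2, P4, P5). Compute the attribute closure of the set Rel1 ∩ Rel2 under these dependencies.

P2, P3, P4

Rel1 ∩ Rel2 = {P2, P4}.
P4 → P3 applies, adding P3
Closure: {P2, P3, P4}.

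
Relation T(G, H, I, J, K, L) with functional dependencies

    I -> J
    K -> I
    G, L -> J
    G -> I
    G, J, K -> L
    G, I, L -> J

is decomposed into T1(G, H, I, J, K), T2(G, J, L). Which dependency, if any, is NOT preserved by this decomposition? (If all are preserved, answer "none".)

Check G, J, K → L: no single fragment contains all of {G, J, K, L}, and the restricted closure of {G, J, K} across the fragments never reaches {L}.
I → J is preserved.
K → I is preserved.
G, L → J is preserved.
G → I is preserved.
G, I, L → J is preserved.

G, J, K -> L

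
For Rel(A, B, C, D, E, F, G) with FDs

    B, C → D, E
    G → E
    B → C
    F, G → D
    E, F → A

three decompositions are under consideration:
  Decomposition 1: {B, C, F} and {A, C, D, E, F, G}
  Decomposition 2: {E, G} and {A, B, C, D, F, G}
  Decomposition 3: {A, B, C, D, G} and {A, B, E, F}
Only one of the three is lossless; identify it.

Decomposition 2

Decomposition 1: common = {C, F}, closure = {C, F} → lossy.
Decomposition 2: common = {G}, closure = {E, G} → lossless.
Decomposition 3: common = {A, B}, closure = {A, B, C, D, E} → lossy.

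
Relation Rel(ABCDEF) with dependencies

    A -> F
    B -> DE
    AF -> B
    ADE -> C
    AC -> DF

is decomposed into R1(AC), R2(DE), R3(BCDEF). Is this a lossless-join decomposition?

No

Chase test. Columns are ABCDEF; row i has aⱼ where attribute j ∈ Ri, else bᵢⱼ.
Initial tableau (one row per fragment):
  row 1: a1 b12 a3 b14 b15 b16
  row 2: b21 b22 b23 a4 a5 b26
  row 3: b31 a2 a3 a4 a5 a6
No row becomes fully distinguished — the join is lossy.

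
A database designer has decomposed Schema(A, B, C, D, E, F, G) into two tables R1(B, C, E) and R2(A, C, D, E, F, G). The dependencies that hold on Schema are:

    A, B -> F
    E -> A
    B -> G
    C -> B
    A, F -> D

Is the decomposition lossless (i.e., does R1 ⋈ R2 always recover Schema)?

Yes

Common attributes: R1 ∩ R2 = {C, E}.
Closure of {C, E}: E → A applies, adding A; C → B applies, adding B; A, B → F applies, adding F; B → G applies, adding G; A, F → D applies, adding D. So (C, E)⁺ = {A, B, C, D, E, F, G}.
This closure contains every attribute of R1, so R1 ∩ R2 → R1. The join is lossless.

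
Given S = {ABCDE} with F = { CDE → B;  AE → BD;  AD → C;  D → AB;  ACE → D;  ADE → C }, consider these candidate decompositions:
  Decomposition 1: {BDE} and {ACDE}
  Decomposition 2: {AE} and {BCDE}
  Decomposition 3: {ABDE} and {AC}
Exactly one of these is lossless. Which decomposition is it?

Decomposition 1

Decomposition 1: common = {DE}, closure = {ABCDE} → lossless.
Decomposition 2: common = {E}, closure = {E} → lossy.
Decomposition 3: common = {A}, closure = {A} → lossy.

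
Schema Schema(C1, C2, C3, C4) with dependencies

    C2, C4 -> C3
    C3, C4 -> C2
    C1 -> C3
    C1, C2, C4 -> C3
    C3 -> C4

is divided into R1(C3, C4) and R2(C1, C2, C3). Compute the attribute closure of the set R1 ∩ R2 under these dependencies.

R1 ∩ R2 = {C3}.
C3 → C4 applies, adding C4
C3, C4 → C2 applies, adding C2
Closure: {C2, C3, C4}.

C2, C3, C4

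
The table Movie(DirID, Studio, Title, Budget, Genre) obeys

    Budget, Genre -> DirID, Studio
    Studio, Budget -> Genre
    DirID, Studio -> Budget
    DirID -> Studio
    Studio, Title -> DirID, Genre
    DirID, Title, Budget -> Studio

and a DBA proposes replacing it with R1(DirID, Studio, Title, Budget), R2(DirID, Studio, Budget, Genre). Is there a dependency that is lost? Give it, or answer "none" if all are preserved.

Budget, Genre → DirID, Studio lies within R2.
Studio, Budget → Genre lies within R2.
DirID, Studio → Budget lies within R1.
DirID → Studio lies within R1.
Studio, Title → DirID, Genre: restricted closure across fragments reaches DirID, Genre.
DirID, Title, Budget → Studio lies within R1.
Every dependency is enforceable on the fragments, so the decomposition is dependency-preserving.

none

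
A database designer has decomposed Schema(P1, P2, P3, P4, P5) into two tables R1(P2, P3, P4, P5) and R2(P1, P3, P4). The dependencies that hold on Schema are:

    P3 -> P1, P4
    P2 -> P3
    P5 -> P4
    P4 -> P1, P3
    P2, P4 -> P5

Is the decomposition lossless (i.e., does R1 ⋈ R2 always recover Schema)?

Yes

Common attributes: R1 ∩ R2 = {P3, P4}.
Closure of {P3, P4}: P3 → P1, P4 applies, adding P1. So (P3, P4)⁺ = {P1, P3, P4}.
This closure contains every attribute of R2, so R1 ∩ R2 → R2. The join is lossless.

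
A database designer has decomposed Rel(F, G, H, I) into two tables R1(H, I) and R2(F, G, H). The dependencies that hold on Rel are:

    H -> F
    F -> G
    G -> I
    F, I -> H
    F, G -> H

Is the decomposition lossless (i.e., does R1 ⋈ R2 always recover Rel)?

Common attributes: R1 ∩ R2 = {H}.
Closure of {H}: H → F applies, adding F; F → G applies, adding G; G → I applies, adding I. So (H)⁺ = {F, G, H, I}.
This closure contains every attribute of R1, so R1 ∩ R2 → R1. The join is lossless.

Yes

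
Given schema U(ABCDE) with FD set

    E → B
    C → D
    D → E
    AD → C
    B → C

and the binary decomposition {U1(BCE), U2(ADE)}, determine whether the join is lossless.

Common attributes: U1 ∩ U2 = {E}.
Closure of {E}: E → B applies, adding B; B → C applies, adding C; C → D applies, adding D. So (E)⁺ = {BCDE}.
This closure contains every attribute of U1, so U1 ∩ U2 → U1. The join is lossless.

Yes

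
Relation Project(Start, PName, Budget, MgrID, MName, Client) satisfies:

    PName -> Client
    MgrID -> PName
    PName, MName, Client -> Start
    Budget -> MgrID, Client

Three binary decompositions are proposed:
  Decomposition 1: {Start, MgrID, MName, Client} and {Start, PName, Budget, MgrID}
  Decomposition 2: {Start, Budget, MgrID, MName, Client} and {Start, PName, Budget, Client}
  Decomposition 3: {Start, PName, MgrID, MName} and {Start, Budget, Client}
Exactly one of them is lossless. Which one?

Decomposition 1: common = {Start, MgrID}, closure = {Start, PName, MgrID, Client} → lossy.
Decomposition 2: common = {Start, Budget, Client}, closure = {Start, PName, Budget, MgrID, Client} → lossless.
Decomposition 3: common = {Start}, closure = {Start} → lossy.

Decomposition 2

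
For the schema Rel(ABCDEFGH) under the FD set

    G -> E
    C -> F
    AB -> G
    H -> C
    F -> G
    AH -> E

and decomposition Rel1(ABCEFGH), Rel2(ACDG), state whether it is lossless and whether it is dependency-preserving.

lossy but dependency-preserving

Lossless test: (ACG)⁺ = {ACEFG}, which is a superkey of neither fragment — lossy.
Dependency preservation: every FD's attributes lie within a single fragment, so each can be enforced locally — preserved.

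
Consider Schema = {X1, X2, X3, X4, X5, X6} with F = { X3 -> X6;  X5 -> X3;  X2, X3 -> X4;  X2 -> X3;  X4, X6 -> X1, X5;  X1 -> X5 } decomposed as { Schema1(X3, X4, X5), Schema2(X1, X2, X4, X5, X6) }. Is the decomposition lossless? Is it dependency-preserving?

lossless but not dependency-preserving

Lossless test: (X4, X5)⁺ = {X1, X3, X4, X5, X6}, which contains all of one fragment — lossless.
Dependency preservation: the restricted closure of {X3} across the fragments never reaches {X6}, so X3 → X6 cannot be enforced without a join — not preserved.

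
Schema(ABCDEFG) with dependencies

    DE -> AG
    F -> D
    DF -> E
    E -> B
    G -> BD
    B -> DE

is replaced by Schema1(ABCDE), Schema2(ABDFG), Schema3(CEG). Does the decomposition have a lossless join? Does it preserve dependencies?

Lossless test (chase): Rows 1 and 3 agree on E; apply E→B and equate their B entries. Rows 2 and 3 agree on G; apply G→BD and equate their BD entries. Rows 1 and 2 agree on B; apply B→DE and equate their DE entries. Rows 1 and 2 agree on DE; apply DE→AG and equate their AG entries. Rows 1 and 3 agree on DE; apply DE→AG and equate their AG entries. No row becomes fully distinguished — the join is lossy.
Dependency preservation: DE → AG; DF → E are not contained in any single fragment, but the restricted closure of each left-hand side across the fragments still reaches the right-hand side; the remaining FDs each lie inside some fragment. All dependencies are preserved.

lossy but dependency-preserving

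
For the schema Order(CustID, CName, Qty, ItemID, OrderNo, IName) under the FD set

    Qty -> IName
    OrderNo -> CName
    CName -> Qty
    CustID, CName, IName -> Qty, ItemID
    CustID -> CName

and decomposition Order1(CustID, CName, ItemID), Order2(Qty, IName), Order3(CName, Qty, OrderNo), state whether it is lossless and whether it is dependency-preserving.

Lossless test (chase): Rows 2 and 3 agree on Qty; apply Qty→IName and equate their IName entries. Rows 1 and 3 agree on CName; apply CName→Qty and equate their Qty entries. Rows 1 and 2 agree on Qty; apply Qty→IName and equate their IName entries. No row becomes fully distinguished — the join is lossy.
Dependency preservation: CustID, CName, IName → Qty, ItemID is not contained in any single fragment, but the restricted closure of its left-hand side across the fragments still reaches the right-hand side; the remaining FDs each lie inside some fragment. All dependencies are preserved.

lossy but dependency-preserving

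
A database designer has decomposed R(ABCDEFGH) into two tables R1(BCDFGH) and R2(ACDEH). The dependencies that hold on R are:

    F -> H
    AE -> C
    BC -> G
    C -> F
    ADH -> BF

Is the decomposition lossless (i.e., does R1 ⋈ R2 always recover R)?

No

Common attributes: R1 ∩ R2 = {CDH}.
Closure of {CDH}: C → F applies, adding F. So (CDH)⁺ = {CDFH}.
The closure contains neither all of R1 = {BCDFGH} nor all of R2 = {ACDEH}, so the common attributes are not a superkey of either fragment. The join is lossy.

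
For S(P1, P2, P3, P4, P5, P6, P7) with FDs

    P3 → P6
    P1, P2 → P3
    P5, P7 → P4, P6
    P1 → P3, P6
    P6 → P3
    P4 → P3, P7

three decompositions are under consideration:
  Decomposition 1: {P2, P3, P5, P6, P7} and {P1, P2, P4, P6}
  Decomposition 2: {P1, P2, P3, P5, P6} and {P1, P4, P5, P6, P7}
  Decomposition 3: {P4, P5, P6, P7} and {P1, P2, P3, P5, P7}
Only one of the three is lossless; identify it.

Decomposition 3

Decomposition 1: common = {P2, P6}, closure = {P2, P3, P6} → lossy.
Decomposition 2: common = {P1, P5, P6}, closure = {P1, P3, P5, P6} → lossy.
Decomposition 3: common = {P5, P7}, closure = {P3, P4, P5, P6, P7} → lossless.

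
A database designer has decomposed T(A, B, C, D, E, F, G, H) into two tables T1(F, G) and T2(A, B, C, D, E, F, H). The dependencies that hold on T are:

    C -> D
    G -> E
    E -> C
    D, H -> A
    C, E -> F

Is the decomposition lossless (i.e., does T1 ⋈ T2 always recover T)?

No

Common attributes: T1 ∩ T2 = {F}.
No dependency enlarges {F}, so (F)⁺ = {F}.
The closure contains neither all of T1 = {F, G} nor all of T2 = {A, B, C, D, E, F, H}, so the common attributes are not a superkey of either fragment. The join is lossy.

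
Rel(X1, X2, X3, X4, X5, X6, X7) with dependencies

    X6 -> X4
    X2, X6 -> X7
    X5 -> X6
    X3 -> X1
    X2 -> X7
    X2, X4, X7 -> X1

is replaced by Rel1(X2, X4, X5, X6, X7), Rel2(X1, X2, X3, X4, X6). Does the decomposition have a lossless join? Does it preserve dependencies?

Lossless test: (X2, X4, X6)⁺ = {X1, X2, X4, X6, X7}, which is a superkey of neither fragment — lossy.
Dependency preservation: X2, X4, X7 → X1 is not contained in any single fragment, but the restricted closure of its left-hand side across the fragments still reaches the right-hand side; the remaining FDs each lie inside some fragment. All dependencies are preserved.

lossy but dependency-preserving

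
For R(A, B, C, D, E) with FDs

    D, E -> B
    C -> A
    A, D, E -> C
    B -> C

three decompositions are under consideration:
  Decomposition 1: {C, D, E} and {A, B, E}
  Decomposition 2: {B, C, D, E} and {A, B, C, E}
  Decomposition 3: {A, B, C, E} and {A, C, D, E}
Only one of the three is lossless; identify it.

Decomposition 1: common = {E}, closure = {E} → lossy.
Decomposition 2: common = {B, C, E}, closure = {A, B, C, E} → lossless.
Decomposition 3: common = {A, C, E}, closure = {A, C, E} → lossy.

Decomposition 2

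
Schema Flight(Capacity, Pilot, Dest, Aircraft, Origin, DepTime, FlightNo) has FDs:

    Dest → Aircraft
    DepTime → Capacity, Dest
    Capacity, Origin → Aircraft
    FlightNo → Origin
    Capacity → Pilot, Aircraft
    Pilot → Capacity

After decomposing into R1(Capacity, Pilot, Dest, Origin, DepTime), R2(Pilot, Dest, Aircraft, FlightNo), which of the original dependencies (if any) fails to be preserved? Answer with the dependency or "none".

Check FlightNo → Origin: no single fragment contains all of {Origin, FlightNo}, and the restricted closure of {FlightNo} across the fragments never reaches {Origin}.
Dest → Aircraft is preserved.
DepTime → Capacity, Dest is preserved.
Capacity, Origin → Aircraft is preserved.
Capacity → Pilot, Aircraft is preserved.
Pilot → Capacity is preserved.

FlightNo → Origin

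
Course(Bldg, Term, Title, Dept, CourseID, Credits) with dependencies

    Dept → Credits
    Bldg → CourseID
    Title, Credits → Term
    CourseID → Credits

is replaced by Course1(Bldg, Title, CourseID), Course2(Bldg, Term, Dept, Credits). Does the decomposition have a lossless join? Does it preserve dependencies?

lossy and not dependency-preserving

Lossless test: (Bldg)⁺ = {Bldg, CourseID, Credits}, which is a superkey of neither fragment — lossy.
Dependency preservation: the restricted closure of {Title, Credits} across the fragments never reaches {Term}, so Title, Credits → Term cannot be enforced without a join — not preserved.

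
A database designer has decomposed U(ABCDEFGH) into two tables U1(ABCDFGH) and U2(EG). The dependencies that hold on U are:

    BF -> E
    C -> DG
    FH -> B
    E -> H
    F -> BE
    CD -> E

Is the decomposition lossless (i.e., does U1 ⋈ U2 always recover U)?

Common attributes: U1 ∩ U2 = {G}.
No dependency enlarges {G}, so (G)⁺ = {G}.
The closure contains neither all of U1 = {ABCDFGH} nor all of U2 = {EG}, so the common attributes are not a superkey of either fragment. The join is lossy.

No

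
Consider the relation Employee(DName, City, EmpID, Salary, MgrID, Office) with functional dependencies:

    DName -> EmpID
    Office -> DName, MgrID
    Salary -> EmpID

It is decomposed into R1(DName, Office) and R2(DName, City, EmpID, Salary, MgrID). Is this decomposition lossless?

No

Common attributes: R1 ∩ R2 = {DName}.
Closure of {DName}: DName → EmpID applies, adding EmpID. So (DName)⁺ = {DName, EmpID}.
The closure contains neither all of R1 = {DName, Office} nor all of R2 = {DName, City, EmpID, Salary, MgrID}, so the common attributes are not a superkey of either fragment. The join is lossy.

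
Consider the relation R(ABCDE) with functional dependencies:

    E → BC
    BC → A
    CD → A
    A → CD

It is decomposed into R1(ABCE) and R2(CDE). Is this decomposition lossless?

Yes

Common attributes: R1 ∩ R2 = {CE}.
Closure of {CE}: E → BC applies, adding B; BC → A applies, adding A; A → CD applies, adding D. So (CE)⁺ = {ABCDE}.
This closure contains every attribute of R1, so R1 ∩ R2 → R1. The join is lossless.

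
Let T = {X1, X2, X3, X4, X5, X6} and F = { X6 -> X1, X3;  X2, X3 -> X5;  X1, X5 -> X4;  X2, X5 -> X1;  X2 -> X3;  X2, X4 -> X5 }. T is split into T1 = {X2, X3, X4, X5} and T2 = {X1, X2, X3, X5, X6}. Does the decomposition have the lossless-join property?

Yes

Common attributes: T1 ∩ T2 = {X2, X3, X5}.
Closure of {X2, X3, X5}: X2, X5 → X1 applies, adding X1; X1, X5 → X4 applies, adding X4. So (X2, X3, X5)⁺ = {X1, X2, X3, X4, X5}.
This closure contains every attribute of T1, so T1 ∩ T2 → T1. The join is lossless.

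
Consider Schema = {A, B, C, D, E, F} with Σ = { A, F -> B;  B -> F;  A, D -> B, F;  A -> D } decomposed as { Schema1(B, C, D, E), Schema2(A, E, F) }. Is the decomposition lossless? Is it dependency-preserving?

lossy and not dependency-preserving

Lossless test: (E)⁺ = {E}, which is a superkey of neither fragment — lossy.
Dependency preservation: the restricted closure of {A, F} across the fragments never reaches {B}, so A, F → B cannot be enforced without a join — not preserved.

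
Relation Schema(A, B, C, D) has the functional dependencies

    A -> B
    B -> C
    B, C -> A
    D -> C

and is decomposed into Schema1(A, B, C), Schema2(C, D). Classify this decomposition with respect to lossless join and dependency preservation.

lossy but dependency-preserving

Lossless test: (C)⁺ = {C}, which is a superkey of neither fragment — lossy.
Dependency preservation: every FD's attributes lie within a single fragment, so each can be enforced locally — preserved.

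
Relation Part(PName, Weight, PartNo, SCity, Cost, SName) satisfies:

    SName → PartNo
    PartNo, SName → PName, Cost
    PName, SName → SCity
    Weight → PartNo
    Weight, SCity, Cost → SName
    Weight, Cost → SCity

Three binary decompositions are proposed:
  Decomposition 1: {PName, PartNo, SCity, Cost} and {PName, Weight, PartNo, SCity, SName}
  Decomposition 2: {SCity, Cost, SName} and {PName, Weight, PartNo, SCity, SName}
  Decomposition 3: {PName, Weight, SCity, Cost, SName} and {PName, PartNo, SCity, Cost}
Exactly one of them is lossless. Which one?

Decomposition 2

Decomposition 1: common = {PName, PartNo, SCity}, closure = {PName, PartNo, SCity} → lossy.
Decomposition 2: common = {SCity, SName}, closure = {PName, PartNo, SCity, Cost, SName} → lossless.
Decomposition 3: common = {PName, SCity, Cost}, closure = {PName, SCity, Cost} → lossy.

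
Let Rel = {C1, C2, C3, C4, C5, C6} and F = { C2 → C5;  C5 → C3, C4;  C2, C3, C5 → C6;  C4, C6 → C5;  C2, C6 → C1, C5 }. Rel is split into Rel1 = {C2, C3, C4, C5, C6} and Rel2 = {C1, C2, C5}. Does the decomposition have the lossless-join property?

Common attributes: Rel1 ∩ Rel2 = {C2, C5}.
Closure of {C2, C5}: C5 → C3, C4 applies, adding C3, C4; C2, C3, C5 → C6 applies, adding C6; C2, C6 → C1, C5 applies, adding C1. So (C2, C5)⁺ = {C1, C2, C3, C4, C5, C6}.
This closure contains every attribute of Rel1, so Rel1 ∩ Rel2 → Rel1. The join is lossless.

Yes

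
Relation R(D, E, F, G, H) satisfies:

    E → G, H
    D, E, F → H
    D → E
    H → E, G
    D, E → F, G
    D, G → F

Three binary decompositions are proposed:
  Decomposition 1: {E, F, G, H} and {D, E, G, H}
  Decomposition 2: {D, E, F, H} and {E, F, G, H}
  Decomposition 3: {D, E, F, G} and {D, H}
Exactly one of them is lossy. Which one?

Decomposition 1: common = {E, G, H}, closure = {E, G, H} → lossy.
Decomposition 2: common = {E, F, H}, closure = {E, F, G, H} → lossless.
Decomposition 3: common = {D}, closure = {D, E, F, G, H} → lossless.

Decomposition 1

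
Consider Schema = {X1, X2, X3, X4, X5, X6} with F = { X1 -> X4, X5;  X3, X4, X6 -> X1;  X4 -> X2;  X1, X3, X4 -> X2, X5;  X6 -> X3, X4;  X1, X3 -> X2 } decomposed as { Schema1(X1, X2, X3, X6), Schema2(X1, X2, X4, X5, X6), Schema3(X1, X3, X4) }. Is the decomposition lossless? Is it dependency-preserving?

Lossless test (chase): Rows 1 and 2 agree on X1; apply X1→X4, X5 and equate their X4, X5 entries. Rows 1 and 3 agree on X1; apply X1→X4, X5 and equate their X4, X5 entries. Rows 1 and 3 agree on X4; apply X4→X2 and equate their X2 entries. Rows 1 and 2 agree on X6; apply X6→X3, X4 and equate their X3, X4 entries. Row 1 is now all distinguished symbols — the join is lossless.
Dependency preservation: X3, X4, X6 → X1; X1, X3, X4 → X2, X5; X6 → X3, X4 are not contained in any single fragment, but the restricted closure of each left-hand side across the fragments still reaches the right-hand side; the remaining FDs each lie inside some fragment. All dependencies are preserved.

lossless and dependency-preserving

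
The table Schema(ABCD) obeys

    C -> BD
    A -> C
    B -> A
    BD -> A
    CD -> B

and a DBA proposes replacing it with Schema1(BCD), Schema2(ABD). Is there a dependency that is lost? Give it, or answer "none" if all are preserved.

C → BD lies within Schema1.
A → C: restricted closure across fragments reaches C.
B → A lies within Schema2.
BD → A lies within Schema2.
CD → B lies within Schema1.
Every dependency is enforceable on the fragments, so the decomposition is dependency-preserving.

none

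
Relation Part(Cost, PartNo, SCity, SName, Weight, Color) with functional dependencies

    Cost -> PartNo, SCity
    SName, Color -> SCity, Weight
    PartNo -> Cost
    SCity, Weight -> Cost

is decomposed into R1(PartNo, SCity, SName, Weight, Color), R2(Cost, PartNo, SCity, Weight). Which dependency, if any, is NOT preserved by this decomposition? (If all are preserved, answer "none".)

none

Cost → PartNo, SCity lies within R2.
SName, Color → SCity, Weight lies within R1.
PartNo → Cost lies within R2.
SCity, Weight → Cost lies within R2.
Every dependency is enforceable on the fragments, so the decomposition is dependency-preserving.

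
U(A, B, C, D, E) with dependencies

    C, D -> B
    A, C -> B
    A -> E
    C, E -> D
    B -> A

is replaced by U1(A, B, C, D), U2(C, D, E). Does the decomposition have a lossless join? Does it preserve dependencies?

Lossless test: (C, D)⁺ = {A, B, C, D, E}, which contains all of one fragment — lossless.
Dependency preservation: the restricted closure of {A} across the fragments never reaches {E}, so A → E cannot be enforced without a join — not preserved.

lossless but not dependency-preserving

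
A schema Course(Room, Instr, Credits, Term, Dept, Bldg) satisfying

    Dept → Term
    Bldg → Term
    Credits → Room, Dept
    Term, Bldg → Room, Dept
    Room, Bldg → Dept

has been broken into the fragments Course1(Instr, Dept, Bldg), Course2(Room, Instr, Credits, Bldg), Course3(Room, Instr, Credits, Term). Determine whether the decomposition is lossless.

Yes

Chase test. Columns are Room, Instr, Credits, Term, Dept, Bldg; row i has aⱼ where attribute j ∈ Coursei, else bᵢⱼ.
Initial tableau (one row per fragment):
  row 1: b11 a2 b13 b14 a5 a6
  row 2: a1 a2 a3 b24 b25 a6
  row 3: a1 a2 a3 a4 b35 b36
Rows 1 and 2 agree on Bldg; apply Bldg→Term and equate their Term entries.
Rows 2 and 3 agree on Credits; apply Credits→Room, Dept and equate their Room, Dept entries.
Rows 1 and 2 agree on Term, Bldg; apply Term, Bldg→Room, Dept and equate their Room, Dept entries.
Rows 1 and 3 agree on Dept; apply Dept→Term and equate their Term entries.
Row 2 is now all distinguished symbols — the join is lossless.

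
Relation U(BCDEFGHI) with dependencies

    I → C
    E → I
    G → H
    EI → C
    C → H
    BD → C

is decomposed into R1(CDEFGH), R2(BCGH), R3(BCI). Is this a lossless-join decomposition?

No

Chase test. Columns are BCDEFGHI; row i has aⱼ where attribute j ∈ Ri, else bᵢⱼ.
Initial tableau (one row per fragment):
  row 1: b11 a2 a3 a4 a5 a6 a7 b18
  row 2: a1 a2 b23 b24 b25 a6 a7 b28
  row 3: a1 a2 b33 b34 b35 b36 b37 a8
Rows 1 and 3 agree on C; apply C→H and equate their H entries.
No row becomes fully distinguished — the join is lossy.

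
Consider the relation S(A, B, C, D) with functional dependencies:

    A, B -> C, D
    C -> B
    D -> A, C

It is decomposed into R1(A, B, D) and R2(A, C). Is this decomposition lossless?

Common attributes: R1 ∩ R2 = {A}.
No dependency enlarges {A}, so (A)⁺ = {A}.
The closure contains neither all of R1 = {A, B, D} nor all of R2 = {A, C}, so the common attributes are not a superkey of either fragment. The join is lossy.

No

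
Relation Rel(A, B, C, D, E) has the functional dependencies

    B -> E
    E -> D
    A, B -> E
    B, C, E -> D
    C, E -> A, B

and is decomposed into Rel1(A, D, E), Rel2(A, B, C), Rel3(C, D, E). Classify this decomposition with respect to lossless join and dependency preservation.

Lossless test (chase): applying each FD to every pair of rows produces no changes in the tableau, so no row becomes fully distinguished — the join is lossy.
Dependency preservation: the restricted closure of {B} across the fragments never reaches {E}, so B → E cannot be enforced without a join — not preserved.

lossy and not dependency-preserving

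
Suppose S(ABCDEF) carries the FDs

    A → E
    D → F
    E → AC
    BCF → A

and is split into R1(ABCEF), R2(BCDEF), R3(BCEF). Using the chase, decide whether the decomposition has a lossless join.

Chase test. Columns are ABCDEF; row i has aⱼ where attribute j ∈ Ri, else bᵢⱼ.
Initial tableau (one row per fragment):
  row 1: a1 a2 a3 b14 a5 a6
  row 2: b21 a2 a3 a4 a5 a6
  row 3: b31 a2 a3 b34 a5 a6
Rows 1 and 2 agree on E; apply E→AC and equate their AC entries.
Rows 1 and 3 agree on E; apply E→AC and equate their AC entries.
Row 2 is now all distinguished symbols — the join is lossless.

Yes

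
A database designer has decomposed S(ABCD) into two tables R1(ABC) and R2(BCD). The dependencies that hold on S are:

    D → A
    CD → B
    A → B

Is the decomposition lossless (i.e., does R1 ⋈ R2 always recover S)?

Common attributes: R1 ∩ R2 = {BC}.
No dependency enlarges {BC}, so (BC)⁺ = {BC}.
The closure contains neither all of R1 = {ABC} nor all of R2 = {BCD}, so the common attributes are not a superkey of either fragment. The join is lossy.

No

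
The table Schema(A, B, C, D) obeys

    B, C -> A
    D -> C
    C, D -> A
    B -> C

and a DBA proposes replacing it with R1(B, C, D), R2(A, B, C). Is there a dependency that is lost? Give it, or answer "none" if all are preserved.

C, D -> A

Check C, D → A: no single fragment contains all of {A, C, D}, and the restricted closure of {C, D} across the fragments never reaches {A}.
B, C → A is preserved.
D → C is preserved.
B → C is preserved.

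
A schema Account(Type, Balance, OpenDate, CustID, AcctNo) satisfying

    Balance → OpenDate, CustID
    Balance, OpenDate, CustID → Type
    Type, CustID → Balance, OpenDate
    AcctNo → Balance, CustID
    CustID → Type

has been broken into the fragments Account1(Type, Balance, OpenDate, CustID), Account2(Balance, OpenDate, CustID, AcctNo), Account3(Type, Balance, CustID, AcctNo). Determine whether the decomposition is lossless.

Chase test. Columns are Type, Balance, OpenDate, CustID, AcctNo; row i has aⱼ where attribute j ∈ Accounti, else bᵢⱼ.
Initial tableau (one row per fragment):
  row 1: a1 a2 a3 a4 b15
  row 2: b21 a2 a3 a4 a5
  row 3: a1 a2 b33 a4 a5
Rows 1 and 3 agree on Balance; apply Balance→OpenDate, CustID and equate their OpenDate, CustID entries.
Rows 1 and 2 agree on Balance, OpenDate, CustID; apply Balance, OpenDate, CustID→Type and equate their Type entries.
Row 2 is now all distinguished symbols — the join is lossless.

Yes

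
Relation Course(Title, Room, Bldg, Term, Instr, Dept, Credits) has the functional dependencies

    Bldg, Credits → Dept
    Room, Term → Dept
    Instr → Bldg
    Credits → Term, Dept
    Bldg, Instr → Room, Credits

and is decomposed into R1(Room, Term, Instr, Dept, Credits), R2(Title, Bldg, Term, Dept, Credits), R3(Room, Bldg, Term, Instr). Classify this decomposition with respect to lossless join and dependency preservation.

lossy but dependency-preserving

Lossless test (chase): Rows 1 and 3 agree on Room, Term; apply Room, Term→Dept and equate their Dept entries. Rows 1 and 3 agree on Instr; apply Instr→Bldg and equate their Bldg entries. Rows 1 and 3 agree on Bldg, Instr; apply Bldg, Instr→Room, Credits and equate their Room, Credits entries. No row becomes fully distinguished — the join is lossy.
Dependency preservation: Bldg, Instr → Room, Credits is not contained in any single fragment, but the restricted closure of its left-hand side across the fragments still reaches the right-hand side; the remaining FDs each lie inside some fragment. All dependencies are preserved.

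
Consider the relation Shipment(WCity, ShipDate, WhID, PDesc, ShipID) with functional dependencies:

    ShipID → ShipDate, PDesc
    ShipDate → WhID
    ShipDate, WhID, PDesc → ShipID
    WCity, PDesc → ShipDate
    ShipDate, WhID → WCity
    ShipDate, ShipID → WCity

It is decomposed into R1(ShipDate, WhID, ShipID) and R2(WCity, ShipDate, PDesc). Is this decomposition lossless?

Common attributes: R1 ∩ R2 = {ShipDate}.
Closure of {ShipDate}: ShipDate → WhID applies, adding WhID; ShipDate, WhID → WCity applies, adding WCity. So (ShipDate)⁺ = {WCity, ShipDate, WhID}.
The closure contains neither all of R1 = {ShipDate, WhID, ShipID} nor all of R2 = {WCity, ShipDate, PDesc}, so the common attributes are not a superkey of either fragment. The join is lossy.

No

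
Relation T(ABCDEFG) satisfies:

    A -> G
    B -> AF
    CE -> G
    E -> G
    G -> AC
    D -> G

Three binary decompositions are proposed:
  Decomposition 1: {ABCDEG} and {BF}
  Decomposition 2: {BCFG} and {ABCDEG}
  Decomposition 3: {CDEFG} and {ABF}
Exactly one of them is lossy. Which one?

Decomposition 1: common = {B}, closure = {ABCFG} → lossless.
Decomposition 2: common = {BCG}, closure = {ABCFG} → lossless.
Decomposition 3: common = {F}, closure = {F} → lossy.

Decomposition 3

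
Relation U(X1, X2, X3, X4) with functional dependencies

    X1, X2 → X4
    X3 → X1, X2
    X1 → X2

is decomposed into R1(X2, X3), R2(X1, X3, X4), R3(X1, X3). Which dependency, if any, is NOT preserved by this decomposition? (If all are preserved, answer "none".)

X1 → X2

Check X1 → X2: no single fragment contains all of {X1, X2}, and the restricted closure of {X1} across the fragments never reaches {X2}.
X1, X2 → X4 is preserved.
X3 → X1, X2 is preserved.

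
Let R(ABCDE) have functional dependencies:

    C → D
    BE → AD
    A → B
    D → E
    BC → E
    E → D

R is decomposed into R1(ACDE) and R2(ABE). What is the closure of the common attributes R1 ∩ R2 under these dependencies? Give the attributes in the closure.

ABDE

R1 ∩ R2 = {AE}.
A → B applies, adding B
E → D applies, adding D
Closure: {ABDE}.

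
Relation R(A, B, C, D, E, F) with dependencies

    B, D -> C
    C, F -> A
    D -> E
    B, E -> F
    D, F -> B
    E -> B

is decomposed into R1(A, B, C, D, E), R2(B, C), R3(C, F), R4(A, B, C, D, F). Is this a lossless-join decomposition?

Chase test. Columns are A, B, C, D, E, F; row i has aⱼ where attribute j ∈ Ri, else bᵢⱼ.
Initial tableau (one row per fragment):
  row 1: a1 a2 a3 a4 a5 b16
  row 2: b21 a2 a3 b24 b25 b26
  row 3: b31 b32 a3 b34 b35 a6
  row 4: a1 a2 a3 a4 b45 a6
Rows 3 and 4 agree on C, F; apply C, F→A and equate their A entries.
Rows 1 and 4 agree on D; apply D→E and equate their E entries.
Rows 1 and 4 agree on B, E; apply B, E→F and equate their F entries.
Row 1 is now all distinguished symbols — the join is lossless.

Yes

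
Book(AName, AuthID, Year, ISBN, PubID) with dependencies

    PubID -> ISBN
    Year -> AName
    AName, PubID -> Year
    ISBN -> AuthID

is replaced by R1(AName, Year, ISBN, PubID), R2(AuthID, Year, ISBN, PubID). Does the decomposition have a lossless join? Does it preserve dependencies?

lossless and dependency-preserving

Lossless test: (Year, ISBN, PubID)⁺ = {AName, AuthID, Year, ISBN, PubID}, which contains all of one fragment — lossless.
Dependency preservation: every FD's attributes lie within a single fragment, so each can be enforced locally — preserved.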